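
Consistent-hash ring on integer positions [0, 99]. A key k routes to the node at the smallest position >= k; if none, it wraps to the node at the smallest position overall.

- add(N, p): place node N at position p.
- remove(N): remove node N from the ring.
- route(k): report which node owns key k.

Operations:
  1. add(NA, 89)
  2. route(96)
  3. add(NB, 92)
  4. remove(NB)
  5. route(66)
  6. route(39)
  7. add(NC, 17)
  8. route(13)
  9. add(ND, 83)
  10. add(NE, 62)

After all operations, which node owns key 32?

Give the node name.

Op 1: add NA@89 -> ring=[89:NA]
Op 2: route key 96: none >= 96, wrap to smallest pos 89 -> NA
Op 3: add NB@92 -> ring=[89:NA,92:NB]
Op 4: remove NB -> ring=[89:NA]
Op 5: route key 66: smallest pos >= 66 is 89 -> NA
Op 6: route key 39: smallest pos >= 39 is 89 -> NA
Op 7: add NC@17 -> ring=[17:NC,89:NA]
Op 8: route key 13: smallest pos >= 13 is 17 -> NC
Op 9: add ND@83 -> ring=[17:NC,83:ND,89:NA]
Op 10: add NE@62 -> ring=[17:NC,62:NE,83:ND,89:NA]
Final route key 32: smallest pos >= 32 is 62 -> NE

Answer: NE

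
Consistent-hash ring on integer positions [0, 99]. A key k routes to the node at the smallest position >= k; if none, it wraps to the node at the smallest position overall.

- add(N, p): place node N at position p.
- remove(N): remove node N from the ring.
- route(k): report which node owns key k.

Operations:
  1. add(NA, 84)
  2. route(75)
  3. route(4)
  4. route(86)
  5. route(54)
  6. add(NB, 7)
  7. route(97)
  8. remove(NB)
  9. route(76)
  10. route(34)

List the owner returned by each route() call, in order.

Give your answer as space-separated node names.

Answer: NA NA NA NA NB NA NA

Derivation:
Op 1: add NA@84 -> ring=[84:NA]
Op 2: route key 75: smallest pos >= 75 is 84 -> NA
Op 3: route key 4: smallest pos >= 4 is 84 -> NA
Op 4: route key 86: none >= 86, wrap to smallest pos 84 -> NA
Op 5: route key 54: smallest pos >= 54 is 84 -> NA
Op 6: add NB@7 -> ring=[7:NB,84:NA]
Op 7: route key 97: none >= 97, wrap to smallest pos 7 -> NB
Op 8: remove NB -> ring=[84:NA]
Op 9: route key 76: smallest pos >= 76 is 84 -> NA
Op 10: route key 34: smallest pos >= 34 is 84 -> NA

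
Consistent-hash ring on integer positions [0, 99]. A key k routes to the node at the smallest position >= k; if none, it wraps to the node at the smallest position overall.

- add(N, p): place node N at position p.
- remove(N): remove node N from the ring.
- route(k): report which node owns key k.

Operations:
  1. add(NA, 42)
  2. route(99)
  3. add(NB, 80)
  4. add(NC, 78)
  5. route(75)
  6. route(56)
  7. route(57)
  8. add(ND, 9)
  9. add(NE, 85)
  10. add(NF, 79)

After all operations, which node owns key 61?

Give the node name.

Answer: NC

Derivation:
Op 1: add NA@42 -> ring=[42:NA]
Op 2: route key 99: none >= 99, wrap to smallest pos 42 -> NA
Op 3: add NB@80 -> ring=[42:NA,80:NB]
Op 4: add NC@78 -> ring=[42:NA,78:NC,80:NB]
Op 5: route key 75: smallest pos >= 75 is 78 -> NC
Op 6: route key 56: smallest pos >= 56 is 78 -> NC
Op 7: route key 57: smallest pos >= 57 is 78 -> NC
Op 8: add ND@9 -> ring=[9:ND,42:NA,78:NC,80:NB]
Op 9: add NE@85 -> ring=[9:ND,42:NA,78:NC,80:NB,85:NE]
Op 10: add NF@79 -> ring=[9:ND,42:NA,78:NC,79:NF,80:NB,85:NE]
Final route key 61: smallest pos >= 61 is 78 -> NC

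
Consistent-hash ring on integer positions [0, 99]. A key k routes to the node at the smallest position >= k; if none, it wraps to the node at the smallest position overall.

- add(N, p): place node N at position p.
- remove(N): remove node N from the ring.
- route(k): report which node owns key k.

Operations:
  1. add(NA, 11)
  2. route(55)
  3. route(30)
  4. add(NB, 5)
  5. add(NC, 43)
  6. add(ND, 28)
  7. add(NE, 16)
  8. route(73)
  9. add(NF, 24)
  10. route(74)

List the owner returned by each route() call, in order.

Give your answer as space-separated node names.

Answer: NA NA NB NB

Derivation:
Op 1: add NA@11 -> ring=[11:NA]
Op 2: route key 55: none >= 55, wrap to smallest pos 11 -> NA
Op 3: route key 30: none >= 30, wrap to smallest pos 11 -> NA
Op 4: add NB@5 -> ring=[5:NB,11:NA]
Op 5: add NC@43 -> ring=[5:NB,11:NA,43:NC]
Op 6: add ND@28 -> ring=[5:NB,11:NA,28:ND,43:NC]
Op 7: add NE@16 -> ring=[5:NB,11:NA,16:NE,28:ND,43:NC]
Op 8: route key 73: none >= 73, wrap to smallest pos 5 -> NB
Op 9: add NF@24 -> ring=[5:NB,11:NA,16:NE,24:NF,28:ND,43:NC]
Op 10: route key 74: none >= 74, wrap to smallest pos 5 -> NB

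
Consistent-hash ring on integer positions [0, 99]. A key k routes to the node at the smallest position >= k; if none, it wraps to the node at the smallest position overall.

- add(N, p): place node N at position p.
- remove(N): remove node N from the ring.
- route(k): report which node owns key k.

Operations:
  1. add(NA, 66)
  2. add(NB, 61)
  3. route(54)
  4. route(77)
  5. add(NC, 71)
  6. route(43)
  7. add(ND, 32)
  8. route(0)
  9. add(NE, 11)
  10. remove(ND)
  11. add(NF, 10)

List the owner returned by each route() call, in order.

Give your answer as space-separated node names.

Op 1: add NA@66 -> ring=[66:NA]
Op 2: add NB@61 -> ring=[61:NB,66:NA]
Op 3: route key 54: smallest pos >= 54 is 61 -> NB
Op 4: route key 77: none >= 77, wrap to smallest pos 61 -> NB
Op 5: add NC@71 -> ring=[61:NB,66:NA,71:NC]
Op 6: route key 43: smallest pos >= 43 is 61 -> NB
Op 7: add ND@32 -> ring=[32:ND,61:NB,66:NA,71:NC]
Op 8: route key 0: smallest pos >= 0 is 32 -> ND
Op 9: add NE@11 -> ring=[11:NE,32:ND,61:NB,66:NA,71:NC]
Op 10: remove ND -> ring=[11:NE,61:NB,66:NA,71:NC]
Op 11: add NF@10 -> ring=[10:NF,11:NE,61:NB,66:NA,71:NC]

Answer: NB NB NB ND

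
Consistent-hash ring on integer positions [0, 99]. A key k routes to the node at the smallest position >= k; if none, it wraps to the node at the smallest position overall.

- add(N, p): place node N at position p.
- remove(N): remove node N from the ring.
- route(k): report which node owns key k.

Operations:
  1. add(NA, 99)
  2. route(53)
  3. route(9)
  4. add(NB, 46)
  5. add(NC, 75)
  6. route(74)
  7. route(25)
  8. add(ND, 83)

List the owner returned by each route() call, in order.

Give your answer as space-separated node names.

Answer: NA NA NC NB

Derivation:
Op 1: add NA@99 -> ring=[99:NA]
Op 2: route key 53: smallest pos >= 53 is 99 -> NA
Op 3: route key 9: smallest pos >= 9 is 99 -> NA
Op 4: add NB@46 -> ring=[46:NB,99:NA]
Op 5: add NC@75 -> ring=[46:NB,75:NC,99:NA]
Op 6: route key 74: smallest pos >= 74 is 75 -> NC
Op 7: route key 25: smallest pos >= 25 is 46 -> NB
Op 8: add ND@83 -> ring=[46:NB,75:NC,83:ND,99:NA]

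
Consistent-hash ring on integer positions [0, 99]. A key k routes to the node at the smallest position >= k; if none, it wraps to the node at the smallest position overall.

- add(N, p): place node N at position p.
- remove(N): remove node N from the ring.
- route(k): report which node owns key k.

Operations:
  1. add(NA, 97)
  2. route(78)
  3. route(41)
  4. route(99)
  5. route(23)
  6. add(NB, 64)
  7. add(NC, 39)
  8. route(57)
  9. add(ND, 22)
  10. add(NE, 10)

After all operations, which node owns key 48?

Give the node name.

Op 1: add NA@97 -> ring=[97:NA]
Op 2: route key 78: smallest pos >= 78 is 97 -> NA
Op 3: route key 41: smallest pos >= 41 is 97 -> NA
Op 4: route key 99: none >= 99, wrap to smallest pos 97 -> NA
Op 5: route key 23: smallest pos >= 23 is 97 -> NA
Op 6: add NB@64 -> ring=[64:NB,97:NA]
Op 7: add NC@39 -> ring=[39:NC,64:NB,97:NA]
Op 8: route key 57: smallest pos >= 57 is 64 -> NB
Op 9: add ND@22 -> ring=[22:ND,39:NC,64:NB,97:NA]
Op 10: add NE@10 -> ring=[10:NE,22:ND,39:NC,64:NB,97:NA]
Final route key 48: smallest pos >= 48 is 64 -> NB

Answer: NB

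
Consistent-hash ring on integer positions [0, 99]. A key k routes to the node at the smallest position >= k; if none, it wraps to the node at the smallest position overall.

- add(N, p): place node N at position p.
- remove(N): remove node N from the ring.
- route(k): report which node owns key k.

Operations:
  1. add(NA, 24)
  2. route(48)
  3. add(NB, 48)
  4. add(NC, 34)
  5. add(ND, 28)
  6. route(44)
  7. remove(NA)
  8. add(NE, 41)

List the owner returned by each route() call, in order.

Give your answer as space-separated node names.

Answer: NA NB

Derivation:
Op 1: add NA@24 -> ring=[24:NA]
Op 2: route key 48: none >= 48, wrap to smallest pos 24 -> NA
Op 3: add NB@48 -> ring=[24:NA,48:NB]
Op 4: add NC@34 -> ring=[24:NA,34:NC,48:NB]
Op 5: add ND@28 -> ring=[24:NA,28:ND,34:NC,48:NB]
Op 6: route key 44: smallest pos >= 44 is 48 -> NB
Op 7: remove NA -> ring=[28:ND,34:NC,48:NB]
Op 8: add NE@41 -> ring=[28:ND,34:NC,41:NE,48:NB]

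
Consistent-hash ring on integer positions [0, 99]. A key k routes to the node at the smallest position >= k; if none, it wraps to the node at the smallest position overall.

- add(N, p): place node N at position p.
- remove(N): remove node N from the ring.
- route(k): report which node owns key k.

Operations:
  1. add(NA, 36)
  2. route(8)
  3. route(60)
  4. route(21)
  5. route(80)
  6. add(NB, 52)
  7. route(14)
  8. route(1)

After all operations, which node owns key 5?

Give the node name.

Answer: NA

Derivation:
Op 1: add NA@36 -> ring=[36:NA]
Op 2: route key 8: smallest pos >= 8 is 36 -> NA
Op 3: route key 60: none >= 60, wrap to smallest pos 36 -> NA
Op 4: route key 21: smallest pos >= 21 is 36 -> NA
Op 5: route key 80: none >= 80, wrap to smallest pos 36 -> NA
Op 6: add NB@52 -> ring=[36:NA,52:NB]
Op 7: route key 14: smallest pos >= 14 is 36 -> NA
Op 8: route key 1: smallest pos >= 1 is 36 -> NA
Final route key 5: smallest pos >= 5 is 36 -> NA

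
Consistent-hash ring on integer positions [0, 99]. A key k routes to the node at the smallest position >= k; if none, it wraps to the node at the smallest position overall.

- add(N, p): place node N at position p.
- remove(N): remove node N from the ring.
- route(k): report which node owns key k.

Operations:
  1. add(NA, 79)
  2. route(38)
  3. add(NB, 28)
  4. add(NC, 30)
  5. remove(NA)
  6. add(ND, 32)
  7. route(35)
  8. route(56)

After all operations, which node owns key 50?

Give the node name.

Op 1: add NA@79 -> ring=[79:NA]
Op 2: route key 38: smallest pos >= 38 is 79 -> NA
Op 3: add NB@28 -> ring=[28:NB,79:NA]
Op 4: add NC@30 -> ring=[28:NB,30:NC,79:NA]
Op 5: remove NA -> ring=[28:NB,30:NC]
Op 6: add ND@32 -> ring=[28:NB,30:NC,32:ND]
Op 7: route key 35: none >= 35, wrap to smallest pos 28 -> NB
Op 8: route key 56: none >= 56, wrap to smallest pos 28 -> NB
Final route key 50: none >= 50, wrap to smallest pos 28 -> NB

Answer: NB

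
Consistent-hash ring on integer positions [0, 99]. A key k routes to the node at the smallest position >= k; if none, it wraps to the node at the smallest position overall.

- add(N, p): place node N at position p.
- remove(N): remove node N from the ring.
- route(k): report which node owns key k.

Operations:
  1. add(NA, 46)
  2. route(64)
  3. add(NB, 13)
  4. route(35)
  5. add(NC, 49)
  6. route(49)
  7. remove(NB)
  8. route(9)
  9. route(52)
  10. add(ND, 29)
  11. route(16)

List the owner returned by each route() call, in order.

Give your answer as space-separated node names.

Answer: NA NA NC NA NA ND

Derivation:
Op 1: add NA@46 -> ring=[46:NA]
Op 2: route key 64: none >= 64, wrap to smallest pos 46 -> NA
Op 3: add NB@13 -> ring=[13:NB,46:NA]
Op 4: route key 35: smallest pos >= 35 is 46 -> NA
Op 5: add NC@49 -> ring=[13:NB,46:NA,49:NC]
Op 6: route key 49: smallest pos >= 49 is 49 -> NC
Op 7: remove NB -> ring=[46:NA,49:NC]
Op 8: route key 9: smallest pos >= 9 is 46 -> NA
Op 9: route key 52: none >= 52, wrap to smallest pos 46 -> NA
Op 10: add ND@29 -> ring=[29:ND,46:NA,49:NC]
Op 11: route key 16: smallest pos >= 16 is 29 -> ND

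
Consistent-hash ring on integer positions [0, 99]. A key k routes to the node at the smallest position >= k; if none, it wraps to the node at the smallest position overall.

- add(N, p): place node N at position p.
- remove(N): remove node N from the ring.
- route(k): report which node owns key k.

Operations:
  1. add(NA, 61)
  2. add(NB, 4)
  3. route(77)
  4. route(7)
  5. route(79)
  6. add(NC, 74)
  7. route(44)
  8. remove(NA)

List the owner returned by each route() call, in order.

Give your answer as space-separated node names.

Answer: NB NA NB NA

Derivation:
Op 1: add NA@61 -> ring=[61:NA]
Op 2: add NB@4 -> ring=[4:NB,61:NA]
Op 3: route key 77: none >= 77, wrap to smallest pos 4 -> NB
Op 4: route key 7: smallest pos >= 7 is 61 -> NA
Op 5: route key 79: none >= 79, wrap to smallest pos 4 -> NB
Op 6: add NC@74 -> ring=[4:NB,61:NA,74:NC]
Op 7: route key 44: smallest pos >= 44 is 61 -> NA
Op 8: remove NA -> ring=[4:NB,74:NC]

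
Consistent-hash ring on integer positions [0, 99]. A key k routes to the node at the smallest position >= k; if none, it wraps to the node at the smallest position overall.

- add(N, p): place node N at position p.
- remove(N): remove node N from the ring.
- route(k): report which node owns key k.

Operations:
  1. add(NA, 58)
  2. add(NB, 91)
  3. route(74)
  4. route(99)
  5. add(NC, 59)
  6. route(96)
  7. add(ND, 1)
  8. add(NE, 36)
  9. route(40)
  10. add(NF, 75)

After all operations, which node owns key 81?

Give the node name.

Answer: NB

Derivation:
Op 1: add NA@58 -> ring=[58:NA]
Op 2: add NB@91 -> ring=[58:NA,91:NB]
Op 3: route key 74: smallest pos >= 74 is 91 -> NB
Op 4: route key 99: none >= 99, wrap to smallest pos 58 -> NA
Op 5: add NC@59 -> ring=[58:NA,59:NC,91:NB]
Op 6: route key 96: none >= 96, wrap to smallest pos 58 -> NA
Op 7: add ND@1 -> ring=[1:ND,58:NA,59:NC,91:NB]
Op 8: add NE@36 -> ring=[1:ND,36:NE,58:NA,59:NC,91:NB]
Op 9: route key 40: smallest pos >= 40 is 58 -> NA
Op 10: add NF@75 -> ring=[1:ND,36:NE,58:NA,59:NC,75:NF,91:NB]
Final route key 81: smallest pos >= 81 is 91 -> NB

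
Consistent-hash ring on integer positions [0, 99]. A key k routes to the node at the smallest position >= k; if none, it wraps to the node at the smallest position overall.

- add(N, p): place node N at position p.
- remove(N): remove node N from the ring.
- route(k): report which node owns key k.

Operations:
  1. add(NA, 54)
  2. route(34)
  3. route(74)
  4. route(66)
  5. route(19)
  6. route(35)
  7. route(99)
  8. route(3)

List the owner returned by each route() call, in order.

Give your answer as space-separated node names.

Answer: NA NA NA NA NA NA NA

Derivation:
Op 1: add NA@54 -> ring=[54:NA]
Op 2: route key 34: smallest pos >= 34 is 54 -> NA
Op 3: route key 74: none >= 74, wrap to smallest pos 54 -> NA
Op 4: route key 66: none >= 66, wrap to smallest pos 54 -> NA
Op 5: route key 19: smallest pos >= 19 is 54 -> NA
Op 6: route key 35: smallest pos >= 35 is 54 -> NA
Op 7: route key 99: none >= 99, wrap to smallest pos 54 -> NA
Op 8: route key 3: smallest pos >= 3 is 54 -> NA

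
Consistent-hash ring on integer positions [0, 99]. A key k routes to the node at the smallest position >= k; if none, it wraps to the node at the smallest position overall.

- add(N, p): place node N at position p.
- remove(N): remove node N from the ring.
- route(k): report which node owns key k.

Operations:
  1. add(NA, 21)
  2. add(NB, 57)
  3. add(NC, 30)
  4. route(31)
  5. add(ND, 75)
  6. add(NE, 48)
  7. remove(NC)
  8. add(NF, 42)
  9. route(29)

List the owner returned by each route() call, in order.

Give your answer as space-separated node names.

Op 1: add NA@21 -> ring=[21:NA]
Op 2: add NB@57 -> ring=[21:NA,57:NB]
Op 3: add NC@30 -> ring=[21:NA,30:NC,57:NB]
Op 4: route key 31: smallest pos >= 31 is 57 -> NB
Op 5: add ND@75 -> ring=[21:NA,30:NC,57:NB,75:ND]
Op 6: add NE@48 -> ring=[21:NA,30:NC,48:NE,57:NB,75:ND]
Op 7: remove NC -> ring=[21:NA,48:NE,57:NB,75:ND]
Op 8: add NF@42 -> ring=[21:NA,42:NF,48:NE,57:NB,75:ND]
Op 9: route key 29: smallest pos >= 29 is 42 -> NF

Answer: NB NF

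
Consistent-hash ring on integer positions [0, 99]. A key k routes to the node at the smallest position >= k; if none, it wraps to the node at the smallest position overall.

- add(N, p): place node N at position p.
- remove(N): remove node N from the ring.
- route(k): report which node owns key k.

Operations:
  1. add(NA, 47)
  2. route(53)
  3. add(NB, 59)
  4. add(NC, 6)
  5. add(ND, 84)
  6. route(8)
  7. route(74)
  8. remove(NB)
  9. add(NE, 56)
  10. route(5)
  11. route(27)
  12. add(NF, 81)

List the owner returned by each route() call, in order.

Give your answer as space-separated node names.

Op 1: add NA@47 -> ring=[47:NA]
Op 2: route key 53: none >= 53, wrap to smallest pos 47 -> NA
Op 3: add NB@59 -> ring=[47:NA,59:NB]
Op 4: add NC@6 -> ring=[6:NC,47:NA,59:NB]
Op 5: add ND@84 -> ring=[6:NC,47:NA,59:NB,84:ND]
Op 6: route key 8: smallest pos >= 8 is 47 -> NA
Op 7: route key 74: smallest pos >= 74 is 84 -> ND
Op 8: remove NB -> ring=[6:NC,47:NA,84:ND]
Op 9: add NE@56 -> ring=[6:NC,47:NA,56:NE,84:ND]
Op 10: route key 5: smallest pos >= 5 is 6 -> NC
Op 11: route key 27: smallest pos >= 27 is 47 -> NA
Op 12: add NF@81 -> ring=[6:NC,47:NA,56:NE,81:NF,84:ND]

Answer: NA NA ND NC NA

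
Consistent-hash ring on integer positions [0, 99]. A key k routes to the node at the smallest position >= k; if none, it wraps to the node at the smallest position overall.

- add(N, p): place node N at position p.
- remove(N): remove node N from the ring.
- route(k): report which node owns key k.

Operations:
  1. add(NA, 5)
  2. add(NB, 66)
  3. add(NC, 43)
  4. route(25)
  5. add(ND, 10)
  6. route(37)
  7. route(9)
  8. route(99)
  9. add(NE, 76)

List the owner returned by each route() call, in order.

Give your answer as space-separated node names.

Op 1: add NA@5 -> ring=[5:NA]
Op 2: add NB@66 -> ring=[5:NA,66:NB]
Op 3: add NC@43 -> ring=[5:NA,43:NC,66:NB]
Op 4: route key 25: smallest pos >= 25 is 43 -> NC
Op 5: add ND@10 -> ring=[5:NA,10:ND,43:NC,66:NB]
Op 6: route key 37: smallest pos >= 37 is 43 -> NC
Op 7: route key 9: smallest pos >= 9 is 10 -> ND
Op 8: route key 99: none >= 99, wrap to smallest pos 5 -> NA
Op 9: add NE@76 -> ring=[5:NA,10:ND,43:NC,66:NB,76:NE]

Answer: NC NC ND NA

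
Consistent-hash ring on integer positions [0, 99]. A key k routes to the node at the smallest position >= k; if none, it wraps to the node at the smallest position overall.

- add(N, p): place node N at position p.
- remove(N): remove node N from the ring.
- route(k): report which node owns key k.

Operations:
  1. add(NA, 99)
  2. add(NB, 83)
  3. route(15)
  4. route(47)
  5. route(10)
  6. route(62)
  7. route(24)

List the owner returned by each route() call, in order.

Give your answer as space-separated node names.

Op 1: add NA@99 -> ring=[99:NA]
Op 2: add NB@83 -> ring=[83:NB,99:NA]
Op 3: route key 15: smallest pos >= 15 is 83 -> NB
Op 4: route key 47: smallest pos >= 47 is 83 -> NB
Op 5: route key 10: smallest pos >= 10 is 83 -> NB
Op 6: route key 62: smallest pos >= 62 is 83 -> NB
Op 7: route key 24: smallest pos >= 24 is 83 -> NB

Answer: NB NB NB NB NB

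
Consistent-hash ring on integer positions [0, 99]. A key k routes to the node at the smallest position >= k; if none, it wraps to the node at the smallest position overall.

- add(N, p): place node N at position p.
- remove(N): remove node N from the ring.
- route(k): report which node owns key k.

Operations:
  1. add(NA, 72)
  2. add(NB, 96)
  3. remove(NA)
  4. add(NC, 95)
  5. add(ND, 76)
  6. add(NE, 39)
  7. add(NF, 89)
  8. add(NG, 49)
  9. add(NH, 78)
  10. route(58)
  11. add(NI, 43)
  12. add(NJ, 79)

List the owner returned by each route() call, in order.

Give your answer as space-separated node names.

Answer: ND

Derivation:
Op 1: add NA@72 -> ring=[72:NA]
Op 2: add NB@96 -> ring=[72:NA,96:NB]
Op 3: remove NA -> ring=[96:NB]
Op 4: add NC@95 -> ring=[95:NC,96:NB]
Op 5: add ND@76 -> ring=[76:ND,95:NC,96:NB]
Op 6: add NE@39 -> ring=[39:NE,76:ND,95:NC,96:NB]
Op 7: add NF@89 -> ring=[39:NE,76:ND,89:NF,95:NC,96:NB]
Op 8: add NG@49 -> ring=[39:NE,49:NG,76:ND,89:NF,95:NC,96:NB]
Op 9: add NH@78 -> ring=[39:NE,49:NG,76:ND,78:NH,89:NF,95:NC,96:NB]
Op 10: route key 58: smallest pos >= 58 is 76 -> ND
Op 11: add NI@43 -> ring=[39:NE,43:NI,49:NG,76:ND,78:NH,89:NF,95:NC,96:NB]
Op 12: add NJ@79 -> ring=[39:NE,43:NI,49:NG,76:ND,78:NH,79:NJ,89:NF,95:NC,96:NB]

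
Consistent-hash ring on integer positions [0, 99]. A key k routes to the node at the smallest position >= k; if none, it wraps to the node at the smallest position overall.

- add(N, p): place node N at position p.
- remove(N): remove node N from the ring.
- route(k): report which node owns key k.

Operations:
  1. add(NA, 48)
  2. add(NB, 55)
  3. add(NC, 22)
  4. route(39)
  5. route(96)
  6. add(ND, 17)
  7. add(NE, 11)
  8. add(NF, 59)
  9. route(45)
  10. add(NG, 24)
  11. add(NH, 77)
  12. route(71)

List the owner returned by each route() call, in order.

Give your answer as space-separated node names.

Op 1: add NA@48 -> ring=[48:NA]
Op 2: add NB@55 -> ring=[48:NA,55:NB]
Op 3: add NC@22 -> ring=[22:NC,48:NA,55:NB]
Op 4: route key 39: smallest pos >= 39 is 48 -> NA
Op 5: route key 96: none >= 96, wrap to smallest pos 22 -> NC
Op 6: add ND@17 -> ring=[17:ND,22:NC,48:NA,55:NB]
Op 7: add NE@11 -> ring=[11:NE,17:ND,22:NC,48:NA,55:NB]
Op 8: add NF@59 -> ring=[11:NE,17:ND,22:NC,48:NA,55:NB,59:NF]
Op 9: route key 45: smallest pos >= 45 is 48 -> NA
Op 10: add NG@24 -> ring=[11:NE,17:ND,22:NC,24:NG,48:NA,55:NB,59:NF]
Op 11: add NH@77 -> ring=[11:NE,17:ND,22:NC,24:NG,48:NA,55:NB,59:NF,77:NH]
Op 12: route key 71: smallest pos >= 71 is 77 -> NH

Answer: NA NC NA NH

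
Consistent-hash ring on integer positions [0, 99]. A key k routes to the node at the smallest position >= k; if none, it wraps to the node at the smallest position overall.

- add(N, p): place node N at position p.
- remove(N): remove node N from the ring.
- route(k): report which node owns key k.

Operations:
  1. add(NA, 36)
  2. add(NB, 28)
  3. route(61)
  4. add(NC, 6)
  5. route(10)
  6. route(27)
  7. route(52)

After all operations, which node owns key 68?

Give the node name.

Answer: NC

Derivation:
Op 1: add NA@36 -> ring=[36:NA]
Op 2: add NB@28 -> ring=[28:NB,36:NA]
Op 3: route key 61: none >= 61, wrap to smallest pos 28 -> NB
Op 4: add NC@6 -> ring=[6:NC,28:NB,36:NA]
Op 5: route key 10: smallest pos >= 10 is 28 -> NB
Op 6: route key 27: smallest pos >= 27 is 28 -> NB
Op 7: route key 52: none >= 52, wrap to smallest pos 6 -> NC
Final route key 68: none >= 68, wrap to smallest pos 6 -> NC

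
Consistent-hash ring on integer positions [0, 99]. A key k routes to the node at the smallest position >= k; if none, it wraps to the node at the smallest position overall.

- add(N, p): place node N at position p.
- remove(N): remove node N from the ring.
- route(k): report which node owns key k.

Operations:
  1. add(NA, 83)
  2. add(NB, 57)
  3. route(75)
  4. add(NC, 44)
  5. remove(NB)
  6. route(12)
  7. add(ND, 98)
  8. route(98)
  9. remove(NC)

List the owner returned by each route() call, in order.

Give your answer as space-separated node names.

Op 1: add NA@83 -> ring=[83:NA]
Op 2: add NB@57 -> ring=[57:NB,83:NA]
Op 3: route key 75: smallest pos >= 75 is 83 -> NA
Op 4: add NC@44 -> ring=[44:NC,57:NB,83:NA]
Op 5: remove NB -> ring=[44:NC,83:NA]
Op 6: route key 12: smallest pos >= 12 is 44 -> NC
Op 7: add ND@98 -> ring=[44:NC,83:NA,98:ND]
Op 8: route key 98: smallest pos >= 98 is 98 -> ND
Op 9: remove NC -> ring=[83:NA,98:ND]

Answer: NA NC ND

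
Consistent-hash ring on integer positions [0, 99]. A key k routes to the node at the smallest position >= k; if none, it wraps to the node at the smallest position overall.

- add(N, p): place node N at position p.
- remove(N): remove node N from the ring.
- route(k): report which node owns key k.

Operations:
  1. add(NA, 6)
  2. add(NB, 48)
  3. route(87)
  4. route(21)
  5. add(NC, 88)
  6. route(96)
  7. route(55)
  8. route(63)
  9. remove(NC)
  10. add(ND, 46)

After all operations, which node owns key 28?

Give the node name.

Answer: ND

Derivation:
Op 1: add NA@6 -> ring=[6:NA]
Op 2: add NB@48 -> ring=[6:NA,48:NB]
Op 3: route key 87: none >= 87, wrap to smallest pos 6 -> NA
Op 4: route key 21: smallest pos >= 21 is 48 -> NB
Op 5: add NC@88 -> ring=[6:NA,48:NB,88:NC]
Op 6: route key 96: none >= 96, wrap to smallest pos 6 -> NA
Op 7: route key 55: smallest pos >= 55 is 88 -> NC
Op 8: route key 63: smallest pos >= 63 is 88 -> NC
Op 9: remove NC -> ring=[6:NA,48:NB]
Op 10: add ND@46 -> ring=[6:NA,46:ND,48:NB]
Final route key 28: smallest pos >= 28 is 46 -> ND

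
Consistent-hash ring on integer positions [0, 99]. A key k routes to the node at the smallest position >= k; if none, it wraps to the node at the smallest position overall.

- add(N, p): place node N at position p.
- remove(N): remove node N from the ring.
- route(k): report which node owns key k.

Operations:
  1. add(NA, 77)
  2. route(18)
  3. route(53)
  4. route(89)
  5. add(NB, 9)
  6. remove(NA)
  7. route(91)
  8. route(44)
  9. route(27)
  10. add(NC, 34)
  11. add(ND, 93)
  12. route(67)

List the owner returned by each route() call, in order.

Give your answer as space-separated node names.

Op 1: add NA@77 -> ring=[77:NA]
Op 2: route key 18: smallest pos >= 18 is 77 -> NA
Op 3: route key 53: smallest pos >= 53 is 77 -> NA
Op 4: route key 89: none >= 89, wrap to smallest pos 77 -> NA
Op 5: add NB@9 -> ring=[9:NB,77:NA]
Op 6: remove NA -> ring=[9:NB]
Op 7: route key 91: none >= 91, wrap to smallest pos 9 -> NB
Op 8: route key 44: none >= 44, wrap to smallest pos 9 -> NB
Op 9: route key 27: none >= 27, wrap to smallest pos 9 -> NB
Op 10: add NC@34 -> ring=[9:NB,34:NC]
Op 11: add ND@93 -> ring=[9:NB,34:NC,93:ND]
Op 12: route key 67: smallest pos >= 67 is 93 -> ND

Answer: NA NA NA NB NB NB ND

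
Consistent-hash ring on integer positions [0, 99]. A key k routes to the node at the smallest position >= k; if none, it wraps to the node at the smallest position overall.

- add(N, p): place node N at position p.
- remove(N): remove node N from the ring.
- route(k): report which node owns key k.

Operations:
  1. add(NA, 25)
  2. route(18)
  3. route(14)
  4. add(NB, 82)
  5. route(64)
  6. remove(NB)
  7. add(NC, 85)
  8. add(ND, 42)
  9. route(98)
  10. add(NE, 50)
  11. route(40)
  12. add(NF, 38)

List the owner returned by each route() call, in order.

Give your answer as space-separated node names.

Answer: NA NA NB NA ND

Derivation:
Op 1: add NA@25 -> ring=[25:NA]
Op 2: route key 18: smallest pos >= 18 is 25 -> NA
Op 3: route key 14: smallest pos >= 14 is 25 -> NA
Op 4: add NB@82 -> ring=[25:NA,82:NB]
Op 5: route key 64: smallest pos >= 64 is 82 -> NB
Op 6: remove NB -> ring=[25:NA]
Op 7: add NC@85 -> ring=[25:NA,85:NC]
Op 8: add ND@42 -> ring=[25:NA,42:ND,85:NC]
Op 9: route key 98: none >= 98, wrap to smallest pos 25 -> NA
Op 10: add NE@50 -> ring=[25:NA,42:ND,50:NE,85:NC]
Op 11: route key 40: smallest pos >= 40 is 42 -> ND
Op 12: add NF@38 -> ring=[25:NA,38:NF,42:ND,50:NE,85:NC]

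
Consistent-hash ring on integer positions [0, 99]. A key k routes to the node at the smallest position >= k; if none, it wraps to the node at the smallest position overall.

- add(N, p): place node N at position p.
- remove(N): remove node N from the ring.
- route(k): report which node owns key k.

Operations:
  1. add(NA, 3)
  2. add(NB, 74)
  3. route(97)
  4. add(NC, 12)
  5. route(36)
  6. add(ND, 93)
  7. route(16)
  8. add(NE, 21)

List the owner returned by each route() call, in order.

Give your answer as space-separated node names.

Op 1: add NA@3 -> ring=[3:NA]
Op 2: add NB@74 -> ring=[3:NA,74:NB]
Op 3: route key 97: none >= 97, wrap to smallest pos 3 -> NA
Op 4: add NC@12 -> ring=[3:NA,12:NC,74:NB]
Op 5: route key 36: smallest pos >= 36 is 74 -> NB
Op 6: add ND@93 -> ring=[3:NA,12:NC,74:NB,93:ND]
Op 7: route key 16: smallest pos >= 16 is 74 -> NB
Op 8: add NE@21 -> ring=[3:NA,12:NC,21:NE,74:NB,93:ND]

Answer: NA NB NB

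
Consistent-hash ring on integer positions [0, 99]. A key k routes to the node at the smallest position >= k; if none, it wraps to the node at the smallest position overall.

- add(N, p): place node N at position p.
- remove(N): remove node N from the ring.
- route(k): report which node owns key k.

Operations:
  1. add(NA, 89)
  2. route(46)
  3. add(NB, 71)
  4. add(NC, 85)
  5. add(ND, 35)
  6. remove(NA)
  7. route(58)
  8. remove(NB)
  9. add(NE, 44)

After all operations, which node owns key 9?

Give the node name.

Op 1: add NA@89 -> ring=[89:NA]
Op 2: route key 46: smallest pos >= 46 is 89 -> NA
Op 3: add NB@71 -> ring=[71:NB,89:NA]
Op 4: add NC@85 -> ring=[71:NB,85:NC,89:NA]
Op 5: add ND@35 -> ring=[35:ND,71:NB,85:NC,89:NA]
Op 6: remove NA -> ring=[35:ND,71:NB,85:NC]
Op 7: route key 58: smallest pos >= 58 is 71 -> NB
Op 8: remove NB -> ring=[35:ND,85:NC]
Op 9: add NE@44 -> ring=[35:ND,44:NE,85:NC]
Final route key 9: smallest pos >= 9 is 35 -> ND

Answer: ND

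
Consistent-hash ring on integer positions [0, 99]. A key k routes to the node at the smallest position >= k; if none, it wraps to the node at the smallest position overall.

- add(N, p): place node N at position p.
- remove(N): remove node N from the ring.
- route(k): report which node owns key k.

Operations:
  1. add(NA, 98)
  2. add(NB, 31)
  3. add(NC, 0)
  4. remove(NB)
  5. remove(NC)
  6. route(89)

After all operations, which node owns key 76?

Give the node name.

Op 1: add NA@98 -> ring=[98:NA]
Op 2: add NB@31 -> ring=[31:NB,98:NA]
Op 3: add NC@0 -> ring=[0:NC,31:NB,98:NA]
Op 4: remove NB -> ring=[0:NC,98:NA]
Op 5: remove NC -> ring=[98:NA]
Op 6: route key 89: smallest pos >= 89 is 98 -> NA
Final route key 76: smallest pos >= 76 is 98 -> NA

Answer: NA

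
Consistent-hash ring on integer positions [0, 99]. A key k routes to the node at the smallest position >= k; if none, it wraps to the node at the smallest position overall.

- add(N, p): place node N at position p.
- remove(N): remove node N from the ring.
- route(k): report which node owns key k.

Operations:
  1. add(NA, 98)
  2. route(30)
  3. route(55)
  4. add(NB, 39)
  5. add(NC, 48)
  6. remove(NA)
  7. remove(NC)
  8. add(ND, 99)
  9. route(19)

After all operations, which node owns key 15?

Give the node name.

Answer: NB

Derivation:
Op 1: add NA@98 -> ring=[98:NA]
Op 2: route key 30: smallest pos >= 30 is 98 -> NA
Op 3: route key 55: smallest pos >= 55 is 98 -> NA
Op 4: add NB@39 -> ring=[39:NB,98:NA]
Op 5: add NC@48 -> ring=[39:NB,48:NC,98:NA]
Op 6: remove NA -> ring=[39:NB,48:NC]
Op 7: remove NC -> ring=[39:NB]
Op 8: add ND@99 -> ring=[39:NB,99:ND]
Op 9: route key 19: smallest pos >= 19 is 39 -> NB
Final route key 15: smallest pos >= 15 is 39 -> NB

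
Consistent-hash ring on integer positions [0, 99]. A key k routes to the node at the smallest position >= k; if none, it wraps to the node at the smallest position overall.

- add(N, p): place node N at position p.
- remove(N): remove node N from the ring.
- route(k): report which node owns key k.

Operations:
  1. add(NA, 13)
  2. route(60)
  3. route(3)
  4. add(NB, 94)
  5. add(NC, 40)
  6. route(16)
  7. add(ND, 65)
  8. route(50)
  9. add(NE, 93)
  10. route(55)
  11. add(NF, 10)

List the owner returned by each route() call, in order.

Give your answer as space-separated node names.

Answer: NA NA NC ND ND

Derivation:
Op 1: add NA@13 -> ring=[13:NA]
Op 2: route key 60: none >= 60, wrap to smallest pos 13 -> NA
Op 3: route key 3: smallest pos >= 3 is 13 -> NA
Op 4: add NB@94 -> ring=[13:NA,94:NB]
Op 5: add NC@40 -> ring=[13:NA,40:NC,94:NB]
Op 6: route key 16: smallest pos >= 16 is 40 -> NC
Op 7: add ND@65 -> ring=[13:NA,40:NC,65:ND,94:NB]
Op 8: route key 50: smallest pos >= 50 is 65 -> ND
Op 9: add NE@93 -> ring=[13:NA,40:NC,65:ND,93:NE,94:NB]
Op 10: route key 55: smallest pos >= 55 is 65 -> ND
Op 11: add NF@10 -> ring=[10:NF,13:NA,40:NC,65:ND,93:NE,94:NB]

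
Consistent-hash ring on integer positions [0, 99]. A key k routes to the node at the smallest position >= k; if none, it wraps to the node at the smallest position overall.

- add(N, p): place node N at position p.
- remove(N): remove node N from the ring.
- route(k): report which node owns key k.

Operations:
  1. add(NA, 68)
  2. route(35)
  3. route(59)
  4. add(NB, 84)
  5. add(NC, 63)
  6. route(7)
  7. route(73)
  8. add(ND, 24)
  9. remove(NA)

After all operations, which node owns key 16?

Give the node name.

Answer: ND

Derivation:
Op 1: add NA@68 -> ring=[68:NA]
Op 2: route key 35: smallest pos >= 35 is 68 -> NA
Op 3: route key 59: smallest pos >= 59 is 68 -> NA
Op 4: add NB@84 -> ring=[68:NA,84:NB]
Op 5: add NC@63 -> ring=[63:NC,68:NA,84:NB]
Op 6: route key 7: smallest pos >= 7 is 63 -> NC
Op 7: route key 73: smallest pos >= 73 is 84 -> NB
Op 8: add ND@24 -> ring=[24:ND,63:NC,68:NA,84:NB]
Op 9: remove NA -> ring=[24:ND,63:NC,84:NB]
Final route key 16: smallest pos >= 16 is 24 -> ND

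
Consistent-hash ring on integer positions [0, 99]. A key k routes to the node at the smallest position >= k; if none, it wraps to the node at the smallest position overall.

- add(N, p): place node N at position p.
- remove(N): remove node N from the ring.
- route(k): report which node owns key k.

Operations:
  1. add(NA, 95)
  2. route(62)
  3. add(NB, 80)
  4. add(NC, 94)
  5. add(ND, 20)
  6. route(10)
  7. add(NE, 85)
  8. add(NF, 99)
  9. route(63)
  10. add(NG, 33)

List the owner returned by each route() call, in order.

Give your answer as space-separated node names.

Op 1: add NA@95 -> ring=[95:NA]
Op 2: route key 62: smallest pos >= 62 is 95 -> NA
Op 3: add NB@80 -> ring=[80:NB,95:NA]
Op 4: add NC@94 -> ring=[80:NB,94:NC,95:NA]
Op 5: add ND@20 -> ring=[20:ND,80:NB,94:NC,95:NA]
Op 6: route key 10: smallest pos >= 10 is 20 -> ND
Op 7: add NE@85 -> ring=[20:ND,80:NB,85:NE,94:NC,95:NA]
Op 8: add NF@99 -> ring=[20:ND,80:NB,85:NE,94:NC,95:NA,99:NF]
Op 9: route key 63: smallest pos >= 63 is 80 -> NB
Op 10: add NG@33 -> ring=[20:ND,33:NG,80:NB,85:NE,94:NC,95:NA,99:NF]

Answer: NA ND NB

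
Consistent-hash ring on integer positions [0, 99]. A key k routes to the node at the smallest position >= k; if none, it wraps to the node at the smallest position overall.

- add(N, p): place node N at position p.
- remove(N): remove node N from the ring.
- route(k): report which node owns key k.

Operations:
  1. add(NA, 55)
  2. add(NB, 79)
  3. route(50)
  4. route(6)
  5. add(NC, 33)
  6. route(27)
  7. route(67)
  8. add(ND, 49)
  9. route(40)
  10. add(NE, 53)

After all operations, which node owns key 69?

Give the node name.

Op 1: add NA@55 -> ring=[55:NA]
Op 2: add NB@79 -> ring=[55:NA,79:NB]
Op 3: route key 50: smallest pos >= 50 is 55 -> NA
Op 4: route key 6: smallest pos >= 6 is 55 -> NA
Op 5: add NC@33 -> ring=[33:NC,55:NA,79:NB]
Op 6: route key 27: smallest pos >= 27 is 33 -> NC
Op 7: route key 67: smallest pos >= 67 is 79 -> NB
Op 8: add ND@49 -> ring=[33:NC,49:ND,55:NA,79:NB]
Op 9: route key 40: smallest pos >= 40 is 49 -> ND
Op 10: add NE@53 -> ring=[33:NC,49:ND,53:NE,55:NA,79:NB]
Final route key 69: smallest pos >= 69 is 79 -> NB

Answer: NB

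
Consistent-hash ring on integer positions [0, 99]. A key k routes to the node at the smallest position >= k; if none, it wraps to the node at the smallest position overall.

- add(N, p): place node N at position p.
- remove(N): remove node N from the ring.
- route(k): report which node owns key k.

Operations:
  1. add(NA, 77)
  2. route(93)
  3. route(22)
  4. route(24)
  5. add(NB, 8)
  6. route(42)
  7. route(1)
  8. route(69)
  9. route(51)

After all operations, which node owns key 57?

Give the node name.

Op 1: add NA@77 -> ring=[77:NA]
Op 2: route key 93: none >= 93, wrap to smallest pos 77 -> NA
Op 3: route key 22: smallest pos >= 22 is 77 -> NA
Op 4: route key 24: smallest pos >= 24 is 77 -> NA
Op 5: add NB@8 -> ring=[8:NB,77:NA]
Op 6: route key 42: smallest pos >= 42 is 77 -> NA
Op 7: route key 1: smallest pos >= 1 is 8 -> NB
Op 8: route key 69: smallest pos >= 69 is 77 -> NA
Op 9: route key 51: smallest pos >= 51 is 77 -> NA
Final route key 57: smallest pos >= 57 is 77 -> NA

Answer: NA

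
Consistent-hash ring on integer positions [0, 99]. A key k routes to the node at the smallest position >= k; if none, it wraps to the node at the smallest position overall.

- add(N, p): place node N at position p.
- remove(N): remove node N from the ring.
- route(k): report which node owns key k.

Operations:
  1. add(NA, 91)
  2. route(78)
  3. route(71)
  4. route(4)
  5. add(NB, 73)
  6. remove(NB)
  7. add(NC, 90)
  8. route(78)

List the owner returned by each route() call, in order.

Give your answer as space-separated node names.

Answer: NA NA NA NC

Derivation:
Op 1: add NA@91 -> ring=[91:NA]
Op 2: route key 78: smallest pos >= 78 is 91 -> NA
Op 3: route key 71: smallest pos >= 71 is 91 -> NA
Op 4: route key 4: smallest pos >= 4 is 91 -> NA
Op 5: add NB@73 -> ring=[73:NB,91:NA]
Op 6: remove NB -> ring=[91:NA]
Op 7: add NC@90 -> ring=[90:NC,91:NA]
Op 8: route key 78: smallest pos >= 78 is 90 -> NC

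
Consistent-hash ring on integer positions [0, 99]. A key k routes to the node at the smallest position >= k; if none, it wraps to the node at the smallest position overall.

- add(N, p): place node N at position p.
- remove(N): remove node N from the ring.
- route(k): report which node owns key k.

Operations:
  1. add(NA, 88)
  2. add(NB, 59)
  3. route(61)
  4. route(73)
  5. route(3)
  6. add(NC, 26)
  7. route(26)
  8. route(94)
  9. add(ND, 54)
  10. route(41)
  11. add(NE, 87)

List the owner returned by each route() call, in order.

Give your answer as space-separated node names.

Answer: NA NA NB NC NC ND

Derivation:
Op 1: add NA@88 -> ring=[88:NA]
Op 2: add NB@59 -> ring=[59:NB,88:NA]
Op 3: route key 61: smallest pos >= 61 is 88 -> NA
Op 4: route key 73: smallest pos >= 73 is 88 -> NA
Op 5: route key 3: smallest pos >= 3 is 59 -> NB
Op 6: add NC@26 -> ring=[26:NC,59:NB,88:NA]
Op 7: route key 26: smallest pos >= 26 is 26 -> NC
Op 8: route key 94: none >= 94, wrap to smallest pos 26 -> NC
Op 9: add ND@54 -> ring=[26:NC,54:ND,59:NB,88:NA]
Op 10: route key 41: smallest pos >= 41 is 54 -> ND
Op 11: add NE@87 -> ring=[26:NC,54:ND,59:NB,87:NE,88:NA]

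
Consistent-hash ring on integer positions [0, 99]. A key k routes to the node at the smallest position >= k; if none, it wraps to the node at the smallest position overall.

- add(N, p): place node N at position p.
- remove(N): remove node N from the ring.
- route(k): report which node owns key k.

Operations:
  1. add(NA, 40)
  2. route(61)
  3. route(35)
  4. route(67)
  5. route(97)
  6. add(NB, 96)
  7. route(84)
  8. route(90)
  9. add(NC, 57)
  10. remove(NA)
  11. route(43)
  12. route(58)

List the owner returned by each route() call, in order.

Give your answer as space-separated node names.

Op 1: add NA@40 -> ring=[40:NA]
Op 2: route key 61: none >= 61, wrap to smallest pos 40 -> NA
Op 3: route key 35: smallest pos >= 35 is 40 -> NA
Op 4: route key 67: none >= 67, wrap to smallest pos 40 -> NA
Op 5: route key 97: none >= 97, wrap to smallest pos 40 -> NA
Op 6: add NB@96 -> ring=[40:NA,96:NB]
Op 7: route key 84: smallest pos >= 84 is 96 -> NB
Op 8: route key 90: smallest pos >= 90 is 96 -> NB
Op 9: add NC@57 -> ring=[40:NA,57:NC,96:NB]
Op 10: remove NA -> ring=[57:NC,96:NB]
Op 11: route key 43: smallest pos >= 43 is 57 -> NC
Op 12: route key 58: smallest pos >= 58 is 96 -> NB

Answer: NA NA NA NA NB NB NC NB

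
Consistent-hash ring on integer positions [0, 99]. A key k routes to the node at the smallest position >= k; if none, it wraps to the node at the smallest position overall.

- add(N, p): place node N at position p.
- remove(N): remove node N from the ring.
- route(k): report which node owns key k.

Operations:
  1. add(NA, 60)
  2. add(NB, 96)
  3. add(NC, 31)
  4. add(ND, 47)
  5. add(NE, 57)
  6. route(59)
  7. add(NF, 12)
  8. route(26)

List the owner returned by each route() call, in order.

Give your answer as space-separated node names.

Answer: NA NC

Derivation:
Op 1: add NA@60 -> ring=[60:NA]
Op 2: add NB@96 -> ring=[60:NA,96:NB]
Op 3: add NC@31 -> ring=[31:NC,60:NA,96:NB]
Op 4: add ND@47 -> ring=[31:NC,47:ND,60:NA,96:NB]
Op 5: add NE@57 -> ring=[31:NC,47:ND,57:NE,60:NA,96:NB]
Op 6: route key 59: smallest pos >= 59 is 60 -> NA
Op 7: add NF@12 -> ring=[12:NF,31:NC,47:ND,57:NE,60:NA,96:NB]
Op 8: route key 26: smallest pos >= 26 is 31 -> NC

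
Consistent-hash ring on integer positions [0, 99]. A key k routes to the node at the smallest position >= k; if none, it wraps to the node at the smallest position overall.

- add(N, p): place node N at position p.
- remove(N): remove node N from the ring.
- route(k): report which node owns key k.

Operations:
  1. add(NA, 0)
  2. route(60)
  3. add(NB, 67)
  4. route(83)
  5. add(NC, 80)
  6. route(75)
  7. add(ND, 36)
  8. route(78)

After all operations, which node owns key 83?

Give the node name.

Op 1: add NA@0 -> ring=[0:NA]
Op 2: route key 60: none >= 60, wrap to smallest pos 0 -> NA
Op 3: add NB@67 -> ring=[0:NA,67:NB]
Op 4: route key 83: none >= 83, wrap to smallest pos 0 -> NA
Op 5: add NC@80 -> ring=[0:NA,67:NB,80:NC]
Op 6: route key 75: smallest pos >= 75 is 80 -> NC
Op 7: add ND@36 -> ring=[0:NA,36:ND,67:NB,80:NC]
Op 8: route key 78: smallest pos >= 78 is 80 -> NC
Final route key 83: none >= 83, wrap to smallest pos 0 -> NA

Answer: NA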